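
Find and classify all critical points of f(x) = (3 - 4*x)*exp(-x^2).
f'(x) = 2*(x*(4*x - 3) - 2)*exp(-x^2)

Solve f'(x) = 0:
  f'(x) = (8*x^2 - 6*x - 4)·exp(-x^2) and exp(-x^2) > 0 for every x, so f'(x) = 0 ⇔ 8*x^2 - 6*x - 4 = 0.
  Factor: 8*x^2 - 6*x - 4 = 2*(4*x^2 - 3*x - 2); 4*x^2 - 3*x - 2 = 0 has no rational roots; quadratic formula: x = (3 ± √41)/8.
  ⇒ x = 3/8 - sqrt(41)/8 ≈ -0.4254, 3/8 + sqrt(41)/8 ≈ 1.1754

f''(x) = 2*(2*x^2*(3 - 4*x) + 12*x - 3)*exp(-x^2)
Second-derivative test at each critical point:
  f''(-0.4254) = -10.6864 < 0 → local maximum
  f''(1.1754) = 3.2168 > 0 → local minimum

Critical points: x = 3/8 - sqrt(41)/8 ≈ -0.4254 (local maximum); x = 3/8 + sqrt(41)/8 ≈ 1.1754 (local minimum)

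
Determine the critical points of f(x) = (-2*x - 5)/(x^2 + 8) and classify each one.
f'(x) = 2*(x^2 + 5*x - 8)/(x^4 + 16*x^2 + 64)

Solve f'(x) = 0:
  f'(x) = 2*(x^2 + 5*x - 8)/(x^2 + 8)^2; the denominator is positive wherever f is defined, so f'(x) = 0 ⇔ 2*x^2 + 10*x - 16 = 0.
  Factor: 2*x^2 + 10*x - 16 = 2*(x^2 + 5*x - 8); x^2 + 5*x - 8 = 0 has no rational roots; quadratic formula: x = (-5 ± √57)/2.
  ⇒ x = -sqrt(57)/2 - 5/2 ≈ -6.2749, -5/2 + sqrt(57)/2 ≈ 1.2749

f''(x) = 2*(-4*x^2*(2*x + 5) + (6*x + 5)*(x^2 + 8))/(x^2 + 8)^3
Second-derivative test at each critical point:
  f''(-6.2749) = -0.0067 < 0 → local maximum
  f''(1.2749) = 0.1630 > 0 → local minimum

Critical points: x = -sqrt(57)/2 - 5/2 ≈ -6.2749 (local maximum); x = -5/2 + sqrt(57)/2 ≈ 1.2749 (local minimum)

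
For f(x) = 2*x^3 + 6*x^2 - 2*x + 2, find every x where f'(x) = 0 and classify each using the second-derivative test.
f'(x) = 6*x^2 + 12*x - 2

Solve f'(x) = 0:
  Factor: 6*x^2 + 12*x - 2 = 2*(3*x^2 + 6*x - 1); 3*x^2 + 6*x - 1 = 0 has no rational roots; quadratic formula: x = (-6 ± √48)/6.
  ⇒ x = -2*sqrt(3)/3 - 1 ≈ -2.1547, -1 + 2*sqrt(3)/3 ≈ 0.1547

f''(x) = 12*x + 12
Second-derivative test at each critical point:
  f''(-2.1547) = -13.8564 < 0 → local maximum
  f''(0.1547) = 13.8564 > 0 → local minimum

Critical points: x = -2*sqrt(3)/3 - 1 ≈ -2.1547 (local maximum); x = -1 + 2*sqrt(3)/3 ≈ 0.1547 (local minimum)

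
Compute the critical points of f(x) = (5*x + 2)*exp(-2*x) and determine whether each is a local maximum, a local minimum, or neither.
f'(x) = (1 - 10*x)*exp(-2*x)

Solve f'(x) = 0:
  f'(x) = (1 - 10*x)·exp(-2*x) and exp(-2*x) > 0 for every x, so f'(x) = 0 ⇔ 1 - 10*x = 0.
  1 - 10*x = 0.
  ⇒ x = 1/10

f''(x) = 4*(5*x - 3)*exp(-2*x)
Second-derivative test at each critical point:
  f''(1/10) = -8.1873 < 0 → local maximum

Critical points: x = 1/10 (local maximum)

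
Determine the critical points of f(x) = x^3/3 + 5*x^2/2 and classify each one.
f'(x) = x*(x + 5)

Solve f'(x) = 0:
  Factor: x^2 + 5*x = x*(x + 5) = 0.
  ⇒ x = -5, 0

f''(x) = 2*x + 5
Second-derivative test at each critical point:
  f''(-5) = -5 < 0 → local maximum
  f''(0) = 5 > 0 → local minimum

Critical points: x = -5 (local maximum); x = 0 (local minimum)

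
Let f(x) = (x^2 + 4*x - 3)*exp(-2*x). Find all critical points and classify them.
f'(x) = 2*(-x^2 - 3*x + 5)*exp(-2*x)

Solve f'(x) = 0:
  f'(x) = (-2*x^2 - 6*x + 10)·exp(-2*x) and exp(-2*x) > 0 for every x, so f'(x) = 0 ⇔ -2*x^2 - 6*x + 10 = 0.
  Factor: -2*x^2 - 6*x + 10 = -2*(x^2 + 3*x - 5); x^2 + 3*x - 5 = 0 has no rational roots; quadratic formula: x = (-3 ± √29)/2.
  ⇒ x = -sqrt(29)/2 - 3/2 ≈ -4.1926, -3/2 + sqrt(29)/2 ≈ 1.1926

f''(x) = 2*(2*x^2 + 4*x - 13)*exp(-2*x)
Second-derivative test at each critical point:
  f''(-4.1926) = 47191.0674 > 0 → local minimum
  f''(1.1926) = -0.9917 < 0 → local maximum

Critical points: x = -sqrt(29)/2 - 3/2 ≈ -4.1926 (local minimum); x = -3/2 + sqrt(29)/2 ≈ 1.1926 (local maximum)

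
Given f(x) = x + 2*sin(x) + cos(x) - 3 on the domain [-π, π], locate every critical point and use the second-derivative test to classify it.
f'(x) = -sin(x) + 2*cos(x) + 1

Solve f'(x) = 0 on [-π, π]:
  f'(x) = 0 ⇔ -sin(x) + 2*cos(x) = -1. Write the left side as R·cos(x + φ) with R = √(2² + 1²) = sqrt(5), cos φ = 2*sqrt(5)/5, sin φ = sqrt(5)/5; then cos(x + φ) = -sqrt(5)/5. Solve for x and keep the solutions lying in [-π, π].
  ⇒ x = -pi + atan(3/4) ≈ -2.4981, pi/2 ≈ 1.5708

f''(x) = -2*sin(x) - cos(x)
Second-derivative test at each critical point:
  f''(-2.4981) = 2 > 0 → local minimum
  f''(1.5708) = -2 < 0 → local maximum

Critical points: x = -pi + atan(3/4) ≈ -2.4981 (local minimum); x = pi/2 ≈ 1.5708 (local maximum)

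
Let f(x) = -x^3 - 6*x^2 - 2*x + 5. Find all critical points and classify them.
f'(x) = -3*x^2 - 12*x - 2

Solve f'(x) = 0:
  3*x^2 + 12*x + 2 = 0 has no rational roots; quadratic formula: x = (-12 ± √120)/6.
  ⇒ x = -2 - sqrt(30)/3 ≈ -3.8257, -2 + sqrt(30)/3 ≈ -0.1743

f''(x) = -6*x - 12
Second-derivative test at each critical point:
  f''(-3.8257) = 10.9545 > 0 → local minimum
  f''(-0.1743) = -10.9545 < 0 → local maximum

Critical points: x = -2 - sqrt(30)/3 ≈ -3.8257 (local minimum); x = -2 + sqrt(30)/3 ≈ -0.1743 (local maximum)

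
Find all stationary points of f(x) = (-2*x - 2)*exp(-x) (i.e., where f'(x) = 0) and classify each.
f'(x) = 2*x*exp(-x)

Solve f'(x) = 0:
  f'(x) = (2*x)·exp(-x) and exp(-x) > 0 for every x, so f'(x) = 0 ⇔ 2*x = 0.
  2*x = 0.
  ⇒ x = 0

f''(x) = 2*(1 - x)*exp(-x)
Second-derivative test at each critical point:
  f''(0) = 2 > 0 → local minimum

Critical points: x = 0 (local minimum)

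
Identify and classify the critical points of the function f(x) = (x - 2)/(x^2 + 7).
f'(x) = (x^2 - 2*x*(x - 2) + 7)/(x^2 + 7)^2

Solve f'(x) = 0:
  f'(x) = -(x^2 - 4*x - 7)/(x^2 + 7)^2; the denominator is positive wherever f is defined, so f'(x) = 0 ⇔ -x^2 + 4*x + 7 = 0.
  x^2 - 4*x - 7 = 0 has no rational roots; quadratic formula: x = (4 ± √44)/2.
  ⇒ x = 2 - sqrt(11) ≈ -1.3166, 2 + sqrt(11) ≈ 5.3166

f''(x) = 2*(4*x^2*(x - 2) + (2 - 3*x)*(x^2 + 7))/(x^2 + 7)^3
Second-derivative test at each critical point:
  f''(-1.3166) = 0.0870 > 0 → local minimum
  f''(5.3166) = -0.0053 < 0 → local maximum

Critical points: x = 2 - sqrt(11) ≈ -1.3166 (local minimum); x = 2 + sqrt(11) ≈ 5.3166 (local maximum)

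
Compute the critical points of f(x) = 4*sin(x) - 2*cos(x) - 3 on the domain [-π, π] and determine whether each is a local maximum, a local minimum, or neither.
f'(x) = 2*sin(x) + 4*cos(x)

Solve f'(x) = 0 on [-π, π]:
  f'(x) = 0 ⇔ 4*cos(x) = -2*sin(x) ⇔ tan(x) = -2, i.e. x = arctan(-2) + nπ; keep the solutions lying in [-π, π].
  ⇒ x = -atan(2) ≈ -1.1071, pi - atan(2) ≈ 2.0344

f''(x) = -4*sin(x) + 2*cos(x)
Second-derivative test at each critical point:
  f''(-1.1071) = 4.4721 > 0 → local minimum
  f''(2.0344) = -4.4721 < 0 → local maximum

Critical points: x = -atan(2) ≈ -1.1071 (local minimum); x = pi - atan(2) ≈ 2.0344 (local maximum)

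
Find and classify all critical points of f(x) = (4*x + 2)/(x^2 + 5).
f'(x) = 4*(-x^2 - x + 5)/(x^4 + 10*x^2 + 25)

Solve f'(x) = 0:
  f'(x) = -4*(x^2 + x - 5)/(x^2 + 5)^2; the denominator is positive wherever f is defined, so f'(x) = 0 ⇔ -4*x^2 - 4*x + 20 = 0.
  Factor: -4*x^2 - 4*x + 20 = -4*(x^2 + x - 5); x^2 + x - 5 = 0 has no rational roots; quadratic formula: x = (-1 ± √21)/2.
  ⇒ x = -sqrt(21)/2 - 1/2 ≈ -2.7913, -1/2 + sqrt(21)/2 ≈ 1.7913

f''(x) = 4*(4*x^2*(2*x + 1) - (6*x + 1)*(x^2 + 5))/(x^2 + 5)^3
Second-derivative test at each critical point:
  f''(-2.7913) = 0.1120 > 0 → local minimum
  f''(1.7913) = -0.2720 < 0 → local maximum

Critical points: x = -sqrt(21)/2 - 1/2 ≈ -2.7913 (local minimum); x = -1/2 + sqrt(21)/2 ≈ 1.7913 (local maximum)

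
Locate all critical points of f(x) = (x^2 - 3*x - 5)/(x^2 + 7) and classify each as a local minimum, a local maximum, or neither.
f'(x) = 3*(x^2 + 8*x - 7)/(x^4 + 14*x^2 + 49)

Solve f'(x) = 0:
  f'(x) = 3*(x^2 + 8*x - 7)/(x^2 + 7)^2; the denominator is positive wherever f is defined, so f'(x) = 0 ⇔ 3*x^2 + 24*x - 21 = 0.
  Factor: 3*x^2 + 24*x - 21 = 3*(x^2 + 8*x - 7); x^2 + 8*x - 7 = 0 has no rational roots; quadratic formula: x = (-8 ± √92)/2.
  ⇒ x = -sqrt(23) - 4 ≈ -8.7958, -4 + sqrt(23) ≈ 0.7958

f''(x) = 6*(-x^3 - 12*x^2 + 21*x + 28)/(x^6 + 21*x^4 + 147*x^2 + 343)
Second-derivative test at each critical point:
  f''(-8.7958) = -0.0040 < 0 → local maximum
  f''(0.7958) = 0.4938 > 0 → local minimum

Critical points: x = -sqrt(23) - 4 ≈ -8.7958 (local maximum); x = -4 + sqrt(23) ≈ 0.7958 (local minimum)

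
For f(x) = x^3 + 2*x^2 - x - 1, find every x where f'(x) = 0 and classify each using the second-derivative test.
f'(x) = 3*x^2 + 4*x - 1

Solve f'(x) = 0:
  3*x^2 + 4*x - 1 = 0 has no rational roots; quadratic formula: x = (-4 ± √28)/6.
  ⇒ x = -sqrt(7)/3 - 2/3 ≈ -1.5486, -2/3 + sqrt(7)/3 ≈ 0.2153

f''(x) = 6*x + 4
Second-derivative test at each critical point:
  f''(-1.5486) = -5.2915 < 0 → local maximum
  f''(0.2153) = 5.2915 > 0 → local minimum

Critical points: x = -sqrt(7)/3 - 2/3 ≈ -1.5486 (local maximum); x = -2/3 + sqrt(7)/3 ≈ 0.2153 (local minimum)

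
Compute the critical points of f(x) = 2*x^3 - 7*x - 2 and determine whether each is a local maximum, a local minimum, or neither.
f'(x) = 6*x^2 - 7

Solve f'(x) = 0:
  6*x^2 - 7 = 0 has no rational roots; quadratic formula: x = (0 ± √168)/12.
  ⇒ x = -sqrt(42)/6 ≈ -1.0801, sqrt(42)/6 ≈ 1.0801

f''(x) = 12*x
Second-derivative test at each critical point:
  f''(-1.0801) = -12.9615 < 0 → local maximum
  f''(1.0801) = 12.9615 > 0 → local minimum

Critical points: x = -sqrt(42)/6 ≈ -1.0801 (local maximum); x = sqrt(42)/6 ≈ 1.0801 (local minimum)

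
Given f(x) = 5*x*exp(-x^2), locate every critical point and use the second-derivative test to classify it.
f'(x) = 5*(1 - 2*x^2)*exp(-x^2)

Solve f'(x) = 0:
  f'(x) = (5 - 10*x^2)·exp(-x^2) and exp(-x^2) > 0 for every x, so f'(x) = 0 ⇔ 5 - 10*x^2 = 0.
  Factor: 5 - 10*x^2 = -5*(2*x^2 - 1); 2*x^2 - 1 = 0 has no rational roots; quadratic formula: x = (0 ± √8)/4.
  ⇒ x = -sqrt(2)/2 ≈ -0.7071, sqrt(2)/2 ≈ 0.7071

f''(x) = (20*x^3 - 30*x)*exp(-x^2)
Second-derivative test at each critical point:
  f''(-0.7071) = 8.5776 > 0 → local minimum
  f''(0.7071) = -8.5776 < 0 → local maximum

Critical points: x = -sqrt(2)/2 ≈ -0.7071 (local minimum); x = sqrt(2)/2 ≈ 0.7071 (local maximum)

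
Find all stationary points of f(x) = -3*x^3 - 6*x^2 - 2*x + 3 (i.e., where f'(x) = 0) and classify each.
f'(x) = -9*x^2 - 12*x - 2

Solve f'(x) = 0:
  9*x^2 + 12*x + 2 = 0 has no rational roots; quadratic formula: x = (-12 ± √72)/18.
  ⇒ x = -2/3 - sqrt(2)/3 ≈ -1.1381, -2/3 + sqrt(2)/3 ≈ -0.1953

f''(x) = -18*x - 12
Second-derivative test at each critical point:
  f''(-1.1381) = 8.4853 > 0 → local minimum
  f''(-0.1953) = -8.4853 < 0 → local maximum

Critical points: x = -2/3 - sqrt(2)/3 ≈ -1.1381 (local minimum); x = -2/3 + sqrt(2)/3 ≈ -0.1953 (local maximum)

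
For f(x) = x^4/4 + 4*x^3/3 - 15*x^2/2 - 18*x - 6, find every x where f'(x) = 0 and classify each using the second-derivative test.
f'(x) = x^3 + 4*x^2 - 15*x - 18

Solve f'(x) = 0:
  Factor: x^3 + 4*x^2 - 15*x - 18 = (x - 3)*(x + 1)*(x + 6) = 0.
  ⇒ x = -6, -1, 3

f''(x) = 3*x^2 + 8*x - 15
Second-derivative test at each critical point:
  f''(-6) = 45 > 0 → local minimum
  f''(-1) = -20 < 0 → local maximum
  f''(3) = 36 > 0 → local minimum

Critical points: x = -6 (local minimum); x = -1 (local maximum); x = 3 (local minimum)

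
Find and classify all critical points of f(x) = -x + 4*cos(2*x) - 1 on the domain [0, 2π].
f'(x) = -8*sin(2*x) - 1

Solve f'(x) = 0 on [0, 2π]:
  f'(x) = 0 ⇔ sin(2*x) = -1/8, i.e. 2*x = arcsin(-1/8) + 2nπ or 2*x = π − arcsin(-1/8) + 2nπ; keep the solutions lying in [0, 2π].
  ⇒ x = asin(1/8)/2 + pi/2 ≈ 1.6335, pi - asin(1/8)/2 ≈ 3.0789, asin(1/8)/2 + 3*pi/2 ≈ 4.7751, -asin(1/8)/2 + 2*pi ≈ 6.2205

f''(x) = -16*cos(2*x)
Second-derivative test at each critical point:
  f''(1.6335) = 15.8745 > 0 → local minimum
  f''(3.0789) = -15.8745 < 0 → local maximum
  f''(4.7751) = 15.8745 > 0 → local minimum
  f''(6.2205) = -15.8745 < 0 → local maximum

Critical points: x = asin(1/8)/2 + pi/2 ≈ 1.6335 (local minimum); x = pi - asin(1/8)/2 ≈ 3.0789 (local maximum); x = asin(1/8)/2 + 3*pi/2 ≈ 4.7751 (local minimum); x = -asin(1/8)/2 + 2*pi ≈ 6.2205 (local maximum)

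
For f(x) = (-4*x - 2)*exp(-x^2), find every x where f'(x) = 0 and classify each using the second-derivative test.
f'(x) = 4*(x*(2*x + 1) - 1)*exp(-x^2)

Solve f'(x) = 0:
  f'(x) = (8*x^2 + 4*x - 4)·exp(-x^2) and exp(-x^2) > 0 for every x, so f'(x) = 0 ⇔ 8*x^2 + 4*x - 4 = 0.
  Factor: 8*x^2 + 4*x - 4 = 4*(x + 1)*(2*x - 1) = 0.
  ⇒ x = -1, 1/2

f''(x) = 4*(-4*x^3 - 2*x^2 + 6*x + 1)*exp(-x^2)
Second-derivative test at each critical point:
  f''(-1) = -4.4146 < 0 → local maximum
  f''(1/2) = 9.3456 > 0 → local minimum

Critical points: x = -1 (local maximum); x = 1/2 (local minimum)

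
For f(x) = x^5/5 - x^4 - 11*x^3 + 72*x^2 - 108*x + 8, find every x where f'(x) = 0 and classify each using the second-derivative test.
f'(x) = x^4 - 4*x^3 - 33*x^2 + 144*x - 108

Solve f'(x) = 0:
  Factor: x^4 - 4*x^3 - 33*x^2 + 144*x - 108 = (x - 6)*(x - 3)*(x - 1)*(x + 6) = 0.
  ⇒ x = -6, 1, 3, 6

f''(x) = 4*x^3 - 12*x^2 - 66*x + 144
Second-derivative test at each critical point:
  f''(-6) = -756 < 0 → local maximum
  f''(1) = 70 > 0 → local minimum
  f''(3) = -54 < 0 → local maximum
  f''(6) = 180 > 0 → local minimum

Critical points: x = -6 (local maximum); x = 1 (local minimum); x = 3 (local maximum); x = 6 (local minimum)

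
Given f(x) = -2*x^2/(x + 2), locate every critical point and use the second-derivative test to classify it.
f'(x) = 2*x*(-x - 4)/(x + 2)^2

Solve f'(x) = 0:
  f'(x) = -2*x*(x + 4)/(x + 2)^2; the denominator is positive wherever f is defined, so f'(x) = 0 ⇔ -2*x^2 - 8*x = 0.
  Factor: -2*x^2 - 8*x = -2*x*(x + 4) = 0.
  ⇒ x = -4, 0

f''(x) = -16/(x^3 + 6*x^2 + 12*x + 8)
Second-derivative test at each critical point:
  f''(-4) = 2 > 0 → local minimum
  f''(0) = -2 < 0 → local maximum

Critical points: x = -4 (local minimum); x = 0 (local maximum)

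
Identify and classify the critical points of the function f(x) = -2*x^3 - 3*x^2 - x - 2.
f'(x) = -6*x^2 - 6*x - 1

Solve f'(x) = 0:
  6*x^2 + 6*x + 1 = 0 has no rational roots; quadratic formula: x = (-6 ± √12)/12.
  ⇒ x = -1/2 - sqrt(3)/6 ≈ -0.7887, -1/2 + sqrt(3)/6 ≈ -0.2113

f''(x) = -12*x - 6
Second-derivative test at each critical point:
  f''(-0.7887) = 3.4641 > 0 → local minimum
  f''(-0.2113) = -3.4641 < 0 → local maximum

Critical points: x = -1/2 - sqrt(3)/6 ≈ -0.7887 (local minimum); x = -1/2 + sqrt(3)/6 ≈ -0.2113 (local maximum)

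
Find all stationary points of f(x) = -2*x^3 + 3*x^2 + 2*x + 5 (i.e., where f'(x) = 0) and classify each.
f'(x) = -6*x^2 + 6*x + 2

Solve f'(x) = 0:
  Factor: -6*x^2 + 6*x + 2 = -2*(3*x^2 - 3*x - 1); 3*x^2 - 3*x - 1 = 0 has no rational roots; quadratic formula: x = (3 ± √21)/6.
  ⇒ x = 1/2 - sqrt(21)/6 ≈ -0.2638, 1/2 + sqrt(21)/6 ≈ 1.2638

f''(x) = 6 - 12*x
Second-derivative test at each critical point:
  f''(-0.2638) = 9.1652 > 0 → local minimum
  f''(1.2638) = -9.1652 < 0 → local maximum

Critical points: x = 1/2 - sqrt(21)/6 ≈ -0.2638 (local minimum); x = 1/2 + sqrt(21)/6 ≈ 1.2638 (local maximum)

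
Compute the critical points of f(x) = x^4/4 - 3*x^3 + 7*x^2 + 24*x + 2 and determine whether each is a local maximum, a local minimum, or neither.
f'(x) = x^3 - 9*x^2 + 14*x + 24

Solve f'(x) = 0:
  Factor: x^3 - 9*x^2 + 14*x + 24 = (x - 6)*(x - 4)*(x + 1) = 0.
  ⇒ x = -1, 4, 6

f''(x) = 3*x^2 - 18*x + 14
Second-derivative test at each critical point:
  f''(-1) = 35 > 0 → local minimum
  f''(4) = -10 < 0 → local maximum
  f''(6) = 14 > 0 → local minimum

Critical points: x = -1 (local minimum); x = 4 (local maximum); x = 6 (local minimum)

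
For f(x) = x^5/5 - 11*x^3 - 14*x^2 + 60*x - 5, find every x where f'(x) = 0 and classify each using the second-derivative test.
f'(x) = x^4 - 33*x^2 - 28*x + 60

Solve f'(x) = 0:
  Factor: x^4 - 33*x^2 - 28*x + 60 = (x - 6)*(x - 1)*(x + 2)*(x + 5) = 0.
  ⇒ x = -5, -2, 1, 6

f''(x) = 4*x^3 - 66*x - 28
Second-derivative test at each critical point:
  f''(-5) = -198 < 0 → local maximum
  f''(-2) = 72 > 0 → local minimum
  f''(1) = -90 < 0 → local maximum
  f''(6) = 440 > 0 → local minimum

Critical points: x = -5 (local maximum); x = -2 (local minimum); x = 1 (local maximum); x = 6 (local minimum)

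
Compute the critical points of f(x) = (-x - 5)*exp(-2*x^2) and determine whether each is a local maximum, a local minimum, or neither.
f'(x) = (4*x*(x + 5) - 1)*exp(-2*x^2)

Solve f'(x) = 0:
  f'(x) = (4*x^2 + 20*x - 1)·exp(-2*x^2) and exp(-2*x^2) > 0 for every x, so f'(x) = 0 ⇔ 4*x^2 + 20*x - 1 = 0.
  4*x^2 + 20*x - 1 = 0 has no rational roots; quadratic formula: x = (-20 ± √416)/8.
  ⇒ x = -sqrt(26)/2 - 5/2 ≈ -5.0495, -5/2 + sqrt(26)/2 ≈ 0.0495

f''(x) = 4*(-4*x^2*(x + 5) + 3*x + 5)*exp(-2*x^2)
Second-derivative test at each critical point:
  f''(-5.0495) = -1.454e-21 < 0 → local maximum
  f''(0.0495) = 20.2963 > 0 → local minimum

Critical points: x = -sqrt(26)/2 - 5/2 ≈ -5.0495 (local maximum); x = -5/2 + sqrt(26)/2 ≈ 0.0495 (local minimum)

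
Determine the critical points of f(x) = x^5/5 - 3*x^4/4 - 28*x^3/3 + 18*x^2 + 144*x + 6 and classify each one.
f'(x) = x^4 - 3*x^3 - 28*x^2 + 36*x + 144

Solve f'(x) = 0:
  Factor: x^4 - 3*x^3 - 28*x^2 + 36*x + 144 = (x - 6)*(x - 3)*(x + 2)*(x + 4) = 0.
  ⇒ x = -4, -2, 3, 6

f''(x) = 4*x^3 - 9*x^2 - 56*x + 36
Second-derivative test at each critical point:
  f''(-4) = -140 < 0 → local maximum
  f''(-2) = 80 > 0 → local minimum
  f''(3) = -105 < 0 → local maximum
  f''(6) = 240 > 0 → local minimum

Critical points: x = -4 (local maximum); x = -2 (local minimum); x = 3 (local maximum); x = 6 (local minimum)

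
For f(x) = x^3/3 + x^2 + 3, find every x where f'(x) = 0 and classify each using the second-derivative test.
f'(x) = x*(x + 2)

Solve f'(x) = 0:
  Factor: x^2 + 2*x = x*(x + 2) = 0.
  ⇒ x = -2, 0

f''(x) = 2*x + 2
Second-derivative test at each critical point:
  f''(-2) = -2 < 0 → local maximum
  f''(0) = 2 > 0 → local minimum

Critical points: x = -2 (local maximum); x = 0 (local minimum)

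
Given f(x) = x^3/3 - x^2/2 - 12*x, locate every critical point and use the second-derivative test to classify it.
f'(x) = x^2 - x - 12

Solve f'(x) = 0:
  Factor: x^2 - x - 12 = (x - 4)*(x + 3) = 0.
  ⇒ x = -3, 4

f''(x) = 2*x - 1
Second-derivative test at each critical point:
  f''(-3) = -7 < 0 → local maximum
  f''(4) = 7 > 0 → local minimum

Critical points: x = -3 (local maximum); x = 4 (local minimum)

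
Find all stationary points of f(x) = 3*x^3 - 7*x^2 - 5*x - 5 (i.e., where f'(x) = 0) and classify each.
f'(x) = 9*x^2 - 14*x - 5

Solve f'(x) = 0:
  9*x^2 - 14*x - 5 = 0 has no rational roots; quadratic formula: x = (14 ± √376)/18.
  ⇒ x = 7/9 - sqrt(94)/9 ≈ -0.2995, 7/9 + sqrt(94)/9 ≈ 1.8550

f''(x) = 18*x - 14
Second-derivative test at each critical point:
  f''(-0.2995) = -19.3907 < 0 → local maximum
  f''(1.8550) = 19.3907 > 0 → local minimum

Critical points: x = 7/9 - sqrt(94)/9 ≈ -0.2995 (local maximum); x = 7/9 + sqrt(94)/9 ≈ 1.8550 (local minimum)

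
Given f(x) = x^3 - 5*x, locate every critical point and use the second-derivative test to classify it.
f'(x) = 3*x^2 - 5

Solve f'(x) = 0:
  3*x^2 - 5 = 0 has no rational roots; quadratic formula: x = (0 ± √60)/6.
  ⇒ x = -sqrt(15)/3 ≈ -1.2910, sqrt(15)/3 ≈ 1.2910

f''(x) = 6*x
Second-derivative test at each critical point:
  f''(-1.2910) = -7.7460 < 0 → local maximum
  f''(1.2910) = 7.7460 > 0 → local minimum

Critical points: x = -sqrt(15)/3 ≈ -1.2910 (local maximum); x = sqrt(15)/3 ≈ 1.2910 (local minimum)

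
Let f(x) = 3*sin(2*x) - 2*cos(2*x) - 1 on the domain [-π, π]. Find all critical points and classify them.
f'(x) = 4*sin(2*x) + 6*cos(2*x)

Solve f'(x) = 0 on [-π, π]:
  f'(x) = 0 ⇔ 3*cos(2*x) = -2*sin(2*x) ⇔ tan(2*x) = -3/2, i.e. 2*x = arctan(-3/2) + nπ; keep the solutions lying in [-π, π].
  ⇒ x = -pi/2 - atan(3/2)/2 ≈ -2.0622, -atan(3/2)/2 ≈ -0.4914, -atan(3/2)/2 + pi/2 ≈ 1.0794, pi - atan(3/2)/2 ≈ 2.6502

f''(x) = -12*sin(2*x) + 8*cos(2*x)
Second-derivative test at each critical point:
  f''(-2.0622) = -14.4222 < 0 → local maximum
  f''(-0.4914) = 14.4222 > 0 → local minimum
  f''(1.0794) = -14.4222 < 0 → local maximum
  f''(2.6502) = 14.4222 > 0 → local minimum

Critical points: x = -pi/2 - atan(3/2)/2 ≈ -2.0622 (local maximum); x = -atan(3/2)/2 ≈ -0.4914 (local minimum); x = -atan(3/2)/2 + pi/2 ≈ 1.0794 (local maximum); x = pi - atan(3/2)/2 ≈ 2.6502 (local minimum)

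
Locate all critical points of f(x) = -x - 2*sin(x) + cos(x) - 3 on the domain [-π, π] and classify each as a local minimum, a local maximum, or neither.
f'(x) = -sin(x) - 2*cos(x) - 1

Solve f'(x) = 0 on [-π, π]:
  f'(x) = 0 ⇔ -sin(x) - 2*cos(x) = 1. Write the left side as R·cos(x + φ) with R = √((-2)² + 1²) = sqrt(5), cos φ = -2*sqrt(5)/5, sin φ = sqrt(5)/5; then cos(x + φ) = sqrt(5)/5. Solve for x and keep the solutions lying in [-π, π].
  ⇒ x = -pi/2 ≈ -1.5708, pi - atan(3/4) ≈ 2.4981

f''(x) = 2*sin(x) - cos(x)
Second-derivative test at each critical point:
  f''(-1.5708) = -2 < 0 → local maximum
  f''(2.4981) = 2 > 0 → local minimum

Critical points: x = -pi/2 ≈ -1.5708 (local maximum); x = pi - atan(3/4) ≈ 2.4981 (local minimum)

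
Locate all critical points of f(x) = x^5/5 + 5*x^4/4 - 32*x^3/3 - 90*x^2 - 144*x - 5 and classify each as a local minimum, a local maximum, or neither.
f'(x) = x^4 + 5*x^3 - 32*x^2 - 180*x - 144

Solve f'(x) = 0:
  Factor: x^4 + 5*x^3 - 32*x^2 - 180*x - 144 = (x - 6)*(x + 1)*(x + 4)*(x + 6) = 0.
  ⇒ x = -6, -4, -1, 6

f''(x) = 4*x^3 + 15*x^2 - 64*x - 180
Second-derivative test at each critical point:
  f''(-6) = -120 < 0 → local maximum
  f''(-4) = 60 > 0 → local minimum
  f''(-1) = -105 < 0 → local maximum
  f''(6) = 840 > 0 → local minimum

Critical points: x = -6 (local maximum); x = -4 (local minimum); x = -1 (local maximum); x = 6 (local minimum)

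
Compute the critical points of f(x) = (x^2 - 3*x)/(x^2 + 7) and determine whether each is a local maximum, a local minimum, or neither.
f'(x) = (3*x^2 + 14*x - 21)/(x^4 + 14*x^2 + 49)

Solve f'(x) = 0:
  f'(x) = (3*x^2 + 14*x - 21)/(x^2 + 7)^2; the denominator is positive wherever f is defined, so f'(x) = 0 ⇔ 3*x^2 + 14*x - 21 = 0.
  3*x^2 + 14*x - 21 = 0 has no rational roots; quadratic formula: x = (-14 ± √448)/6.
  ⇒ x = -4*sqrt(7)/3 - 7/3 ≈ -5.8610, -7/3 + 4*sqrt(7)/3 ≈ 1.1943

f''(x) = 2*(-3*x^3 - 21*x^2 + 63*x + 49)/(x^6 + 21*x^4 + 147*x^2 + 343)
Second-derivative test at each critical point:
  f''(-5.8610) = -0.0124 < 0 → local maximum
  f''(1.1943) = 0.2981 > 0 → local minimum

Critical points: x = -4*sqrt(7)/3 - 7/3 ≈ -5.8610 (local maximum); x = -7/3 + 4*sqrt(7)/3 ≈ 1.1943 (local minimum)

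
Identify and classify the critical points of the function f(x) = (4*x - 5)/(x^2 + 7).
f'(x) = 2*(-2*x^2 + 5*x + 14)/(x^4 + 14*x^2 + 49)

Solve f'(x) = 0:
  f'(x) = -2*(2*x^2 - 5*x - 14)/(x^2 + 7)^2; the denominator is positive wherever f is defined, so f'(x) = 0 ⇔ -4*x^2 + 10*x + 28 = 0.
  Factor: -4*x^2 + 10*x + 28 = -2*(2*x^2 - 5*x - 14); 2*x^2 - 5*x - 14 = 0 has no rational roots; quadratic formula: x = (5 ± √137)/4.
  ⇒ x = 5/4 - sqrt(137)/4 ≈ -1.6762, 5/4 + sqrt(137)/4 ≈ 4.1762

f''(x) = 2*(4*x^2*(4*x - 5) + (5 - 12*x)*(x^2 + 7))/(x^2 + 7)^3
Second-derivative test at each critical point:
  f''(-1.6762) = 0.2433 > 0 → local minimum
  f''(4.1762) = -0.0392 < 0 → local maximum

Critical points: x = 5/4 - sqrt(137)/4 ≈ -1.6762 (local minimum); x = 5/4 + sqrt(137)/4 ≈ 4.1762 (local maximum)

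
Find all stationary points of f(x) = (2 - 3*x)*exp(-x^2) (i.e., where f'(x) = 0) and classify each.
f'(x) = (2*x*(3*x - 2) - 3)*exp(-x^2)

Solve f'(x) = 0:
  f'(x) = (6*x^2 - 4*x - 3)·exp(-x^2) and exp(-x^2) > 0 for every x, so f'(x) = 0 ⇔ 6*x^2 - 4*x - 3 = 0.
  6*x^2 - 4*x - 3 = 0 has no rational roots; quadratic formula: x = (4 ± √88)/12.
  ⇒ x = 1/3 - sqrt(22)/6 ≈ -0.4484, 1/3 + sqrt(22)/6 ≈ 1.1151

f''(x) = 2*(2*x^2*(2 - 3*x) + 9*x - 2)*exp(-x^2)
Second-derivative test at each critical point:
  f''(-0.4484) = -7.6722 < 0 → local maximum
  f''(1.1151) = 2.7055 > 0 → local minimum

Critical points: x = 1/3 - sqrt(22)/6 ≈ -0.4484 (local maximum); x = 1/3 + sqrt(22)/6 ≈ 1.1151 (local minimum)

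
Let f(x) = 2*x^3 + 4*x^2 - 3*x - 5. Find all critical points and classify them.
f'(x) = 6*x^2 + 8*x - 3

Solve f'(x) = 0:
  6*x^2 + 8*x - 3 = 0 has no rational roots; quadratic formula: x = (-8 ± √136)/12.
  ⇒ x = -sqrt(34)/6 - 2/3 ≈ -1.6385, -2/3 + sqrt(34)/6 ≈ 0.3052

f''(x) = 12*x + 8
Second-derivative test at each critical point:
  f''(-1.6385) = -11.6619 < 0 → local maximum
  f''(0.3052) = 11.6619 > 0 → local minimum

Critical points: x = -sqrt(34)/6 - 2/3 ≈ -1.6385 (local maximum); x = -2/3 + sqrt(34)/6 ≈ 0.3052 (local minimum)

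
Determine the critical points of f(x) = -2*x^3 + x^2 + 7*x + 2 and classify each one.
f'(x) = -6*x^2 + 2*x + 7

Solve f'(x) = 0:
  6*x^2 - 2*x - 7 = 0 has no rational roots; quadratic formula: x = (2 ± √172)/12.
  ⇒ x = 1/6 - sqrt(43)/6 ≈ -0.9262, 1/6 + sqrt(43)/6 ≈ 1.2596

f''(x) = 2 - 12*x
Second-derivative test at each critical point:
  f''(-0.9262) = 13.1149 > 0 → local minimum
  f''(1.2596) = -13.1149 < 0 → local maximum

Critical points: x = 1/6 - sqrt(43)/6 ≈ -0.9262 (local minimum); x = 1/6 + sqrt(43)/6 ≈ 1.2596 (local maximum)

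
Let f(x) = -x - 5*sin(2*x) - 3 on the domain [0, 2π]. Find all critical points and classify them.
f'(x) = 20*sin(x)^2 - 11

Solve f'(x) = 0 on [0, 2π]:
  f'(x) = 0 ⇔ cos(2*x) = -1/10, i.e. 2*x = ±arccos(-1/10) + 2nπ; keep the solutions lying in [0, 2π].
  ⇒ x = acos(-1/10)/2 ≈ 0.8355, pi - acos(-1/10)/2 ≈ 2.3061, acos(-1/10)/2 + pi ≈ 3.9771, -acos(-1/10)/2 + 2*pi ≈ 5.4477

f''(x) = 20*sin(2*x)
Second-derivative test at each critical point:
  f''(0.8355) = 19.8997 > 0 → local minimum
  f''(2.3061) = -19.8997 < 0 → local maximum
  f''(3.9771) = 19.8997 > 0 → local minimum
  f''(5.4477) = -19.8997 < 0 → local maximum

Critical points: x = acos(-1/10)/2 ≈ 0.8355 (local minimum); x = pi - acos(-1/10)/2 ≈ 2.3061 (local maximum); x = acos(-1/10)/2 + pi ≈ 3.9771 (local minimum); x = -acos(-1/10)/2 + 2*pi ≈ 5.4477 (local maximum)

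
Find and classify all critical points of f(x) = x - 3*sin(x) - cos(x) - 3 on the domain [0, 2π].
f'(x) = sin(x) - 3*cos(x) + 1

Solve f'(x) = 0 on [0, 2π]:
  f'(x) = 0 ⇔ sin(x) - 3*cos(x) = -1. Write the left side as R·cos(x + φ) with R = √((-3)² + (-1)²) = sqrt(10), cos φ = -3*sqrt(10)/10, sin φ = -sqrt(10)/10; then cos(x + φ) = -sqrt(10)/10. Solve for x and keep the solutions lying in [0, 2π].
  ⇒ x = atan(4/3) ≈ 0.9273, 3*pi/2 ≈ 4.7124

f''(x) = 3*sin(x) + cos(x)
Second-derivative test at each critical point:
  f''(0.9273) = 3 > 0 → local minimum
  f''(4.7124) = -3 < 0 → local maximum

Critical points: x = atan(4/3) ≈ 0.9273 (local minimum); x = 3*pi/2 ≈ 4.7124 (local maximum)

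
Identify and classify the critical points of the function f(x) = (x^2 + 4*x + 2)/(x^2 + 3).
f'(x) = 2*(-2*x^2 + x + 6)/(x^4 + 6*x^2 + 9)

Solve f'(x) = 0:
  f'(x) = -2*(x - 2)*(2*x + 3)/(x^2 + 3)^2; the denominator is positive wherever f is defined, so f'(x) = 0 ⇔ -4*x^2 + 2*x + 12 = 0.
  Factor: -4*x^2 + 2*x + 12 = -2*(x - 2)*(2*x + 3) = 0.
  ⇒ x = -3/2, 2

f''(x) = 2*(4*x^3 - 3*x^2 - 36*x + 3)/(x^6 + 9*x^4 + 27*x^2 + 27)
Second-derivative test at each critical point:
  f''(-3/2) = 32/63 > 0 → local minimum
  f''(2) = -2/7 < 0 → local maximum

Critical points: x = -3/2 (local minimum); x = 2 (local maximum)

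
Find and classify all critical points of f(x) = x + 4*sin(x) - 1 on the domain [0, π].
f'(x) = 4*cos(x) + 1

Solve f'(x) = 0 on [0, π]:
  f'(x) = 0 ⇔ cos(x) = -1/4, i.e. x = ±arccos(-1/4) + 2nπ; keep the solutions lying in [0, π].
  ⇒ x = acos(-1/4) ≈ 1.8235

f''(x) = -4*sin(x)
Second-derivative test at each critical point:
  f''(1.8235) = -3.8730 < 0 → local maximum

Critical points: x = acos(-1/4) ≈ 1.8235 (local maximum)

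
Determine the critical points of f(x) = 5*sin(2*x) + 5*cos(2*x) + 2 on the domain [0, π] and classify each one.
f'(x) = 10*sqrt(2)*cos(2*x + pi/4)

Solve f'(x) = 0 on [0, π]:
  f'(x) = 0 ⇔ 5*cos(2*x) = 5*sin(2*x) ⇔ tan(2*x) = 1, i.e. 2*x = arctan(1) + nπ; keep the solutions lying in [0, π].
  ⇒ x = pi/8 ≈ 0.3927, 5*pi/8 ≈ 1.9635

f''(x) = -20*sqrt(2)*sin(2*x + pi/4)
Second-derivative test at each critical point:
  f''(0.3927) = -28.2843 < 0 → local maximum
  f''(1.9635) = 28.2843 > 0 → local minimum

Critical points: x = pi/8 ≈ 0.3927 (local maximum); x = 5*pi/8 ≈ 1.9635 (local minimum)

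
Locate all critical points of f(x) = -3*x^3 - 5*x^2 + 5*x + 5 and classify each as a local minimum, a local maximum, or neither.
f'(x) = -9*x^2 - 10*x + 5

Solve f'(x) = 0:
  9*x^2 + 10*x - 5 = 0 has no rational roots; quadratic formula: x = (-10 ± √280)/18.
  ⇒ x = -sqrt(70)/9 - 5/9 ≈ -1.4852, -5/9 + sqrt(70)/9 ≈ 0.3741

f''(x) = -18*x - 10
Second-derivative test at each critical point:
  f''(-1.4852) = 16.7332 > 0 → local minimum
  f''(0.3741) = -16.7332 < 0 → local maximum

Critical points: x = -sqrt(70)/9 - 5/9 ≈ -1.4852 (local minimum); x = -5/9 + sqrt(70)/9 ≈ 0.3741 (local maximum)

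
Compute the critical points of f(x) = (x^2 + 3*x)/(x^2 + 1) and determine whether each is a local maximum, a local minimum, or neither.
f'(x) = (-3*x^2 + 2*x + 3)/(x^4 + 2*x^2 + 1)

Solve f'(x) = 0:
  f'(x) = -(3*x^2 - 2*x - 3)/(x^2 + 1)^2; the denominator is positive wherever f is defined, so f'(x) = 0 ⇔ -3*x^2 + 2*x + 3 = 0.
  3*x^2 - 2*x - 3 = 0 has no rational roots; quadratic formula: x = (2 ± √40)/6.
  ⇒ x = 1/3 - sqrt(10)/3 ≈ -0.7208, 1/3 + sqrt(10)/3 ≈ 1.3874

f''(x) = 2*(3*x^3 - 3*x^2 - 9*x + 1)/(x^6 + 3*x^4 + 3*x^2 + 1)
Second-derivative test at each critical point:
  f''(-0.7208) = 2.7393 > 0 → local minimum
  f''(1.3874) = -0.7393 < 0 → local maximum

Critical points: x = 1/3 - sqrt(10)/3 ≈ -0.7208 (local minimum); x = 1/3 + sqrt(10)/3 ≈ 1.3874 (local maximum)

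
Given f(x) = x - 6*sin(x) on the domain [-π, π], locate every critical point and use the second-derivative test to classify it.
f'(x) = 1 - 6*cos(x)

Solve f'(x) = 0 on [-π, π]:
  f'(x) = 0 ⇔ cos(x) = 1/6, i.e. x = ±arccos(1/6) + 2nπ; keep the solutions lying in [-π, π].
  ⇒ x = -acos(1/6) ≈ -1.4033, acos(1/6) ≈ 1.4033

f''(x) = 6*sin(x)
Second-derivative test at each critical point:
  f''(-1.4033) = -5.9161 < 0 → local maximum
  f''(1.4033) = 5.9161 > 0 → local minimum

Critical points: x = -acos(1/6) ≈ -1.4033 (local maximum); x = acos(1/6) ≈ 1.4033 (local minimum)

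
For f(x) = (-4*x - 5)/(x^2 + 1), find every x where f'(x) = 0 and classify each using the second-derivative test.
f'(x) = 2*(2*x^2 + 5*x - 2)/(x^4 + 2*x^2 + 1)

Solve f'(x) = 0:
  f'(x) = 2*(2*x^2 + 5*x - 2)/(x^2 + 1)^2; the denominator is positive wherever f is defined, so f'(x) = 0 ⇔ 4*x^2 + 10*x - 4 = 0.
  Factor: 4*x^2 + 10*x - 4 = 2*(2*x^2 + 5*x - 2); 2*x^2 + 5*x - 2 = 0 has no rational roots; quadratic formula: x = (-5 ± √41)/4.
  ⇒ x = -sqrt(41)/4 - 5/4 ≈ -2.8508, -5/4 + sqrt(41)/4 ≈ 0.3508

f''(x) = 2*(-4*x^2*(4*x + 5) + (12*x + 5)*(x^2 + 1))/(x^2 + 1)^3
Second-derivative test at each critical point:
  f''(-2.8508) = -0.1537 < 0 → local maximum
  f''(0.3508) = 10.1537 > 0 → local minimum

Critical points: x = -sqrt(41)/4 - 5/4 ≈ -2.8508 (local maximum); x = -5/4 + sqrt(41)/4 ≈ 0.3508 (local minimum)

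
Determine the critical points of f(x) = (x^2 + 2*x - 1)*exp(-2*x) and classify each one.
f'(x) = 2*(-x^2 - x + 2)*exp(-2*x)

Solve f'(x) = 0:
  f'(x) = (-2*x^2 - 2*x + 4)·exp(-2*x) and exp(-2*x) > 0 for every x, so f'(x) = 0 ⇔ -2*x^2 - 2*x + 4 = 0.
  Factor: -2*x^2 - 2*x + 4 = -2*(x - 1)*(x + 2) = 0.
  ⇒ x = -2, 1

f''(x) = 2*(2*x^2 - 5)*exp(-2*x)
Second-derivative test at each critical point:
  f''(-2) = 327.5889 > 0 → local minimum
  f''(1) = -0.8120 < 0 → local maximum

Critical points: x = -2 (local minimum); x = 1 (local maximum)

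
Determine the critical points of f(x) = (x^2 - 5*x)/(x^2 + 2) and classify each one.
f'(x) = (5*x^2 + 4*x - 10)/(x^4 + 4*x^2 + 4)

Solve f'(x) = 0:
  f'(x) = (5*x^2 + 4*x - 10)/(x^2 + 2)^2; the denominator is positive wherever f is defined, so f'(x) = 0 ⇔ 5*x^2 + 4*x - 10 = 0.
  5*x^2 + 4*x - 10 = 0 has no rational roots; quadratic formula: x = (-4 ± √216)/10.
  ⇒ x = -3*sqrt(6)/5 - 2/5 ≈ -1.8697, -2/5 + 3*sqrt(6)/5 ≈ 1.0697

f''(x) = 2*(-5*x^3 - 6*x^2 + 30*x + 4)/(x^6 + 6*x^4 + 12*x^2 + 8)
Second-derivative test at each critical point:
  f''(-1.8697) = -0.4866 < 0 → local maximum
  f''(1.0697) = 1.4866 > 0 → local minimum

Critical points: x = -3*sqrt(6)/5 - 2/5 ≈ -1.8697 (local maximum); x = -2/5 + 3*sqrt(6)/5 ≈ 1.0697 (local minimum)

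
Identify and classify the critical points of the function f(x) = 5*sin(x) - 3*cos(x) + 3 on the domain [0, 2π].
f'(x) = 3*sin(x) + 5*cos(x)

Solve f'(x) = 0 on [0, 2π]:
  f'(x) = 0 ⇔ 5*cos(x) = -3*sin(x) ⇔ tan(x) = -5/3, i.e. x = arctan(-5/3) + nπ; keep the solutions lying in [0, 2π].
  ⇒ x = pi - atan(5/3) ≈ 2.1112, -atan(5/3) + 2*pi ≈ 5.2528

f''(x) = -5*sin(x) + 3*cos(x)
Second-derivative test at each critical point:
  f''(2.1112) = -5.8310 < 0 → local maximum
  f''(5.2528) = 5.8310 > 0 → local minimum

Critical points: x = pi - atan(5/3) ≈ 2.1112 (local maximum); x = -atan(5/3) + 2*pi ≈ 5.2528 (local minimum)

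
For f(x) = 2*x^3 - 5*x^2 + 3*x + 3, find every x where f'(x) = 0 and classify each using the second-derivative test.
f'(x) = 6*x^2 - 10*x + 3

Solve f'(x) = 0:
  6*x^2 - 10*x + 3 = 0 has no rational roots; quadratic formula: x = (10 ± √28)/12.
  ⇒ x = 5/6 - sqrt(7)/6 ≈ 0.3924, sqrt(7)/6 + 5/6 ≈ 1.2743

f''(x) = 12*x - 10
Second-derivative test at each critical point:
  f''(0.3924) = -5.2915 < 0 → local maximum
  f''(1.2743) = 5.2915 > 0 → local minimum

Critical points: x = 5/6 - sqrt(7)/6 ≈ 0.3924 (local maximum); x = sqrt(7)/6 + 5/6 ≈ 1.2743 (local minimum)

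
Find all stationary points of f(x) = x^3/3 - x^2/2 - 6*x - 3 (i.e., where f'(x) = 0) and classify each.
f'(x) = x^2 - x - 6

Solve f'(x) = 0:
  Factor: x^2 - x - 6 = (x - 3)*(x + 2) = 0.
  ⇒ x = -2, 3

f''(x) = 2*x - 1
Second-derivative test at each critical point:
  f''(-2) = -5 < 0 → local maximum
  f''(3) = 5 > 0 → local minimum

Critical points: x = -2 (local maximum); x = 3 (local minimum)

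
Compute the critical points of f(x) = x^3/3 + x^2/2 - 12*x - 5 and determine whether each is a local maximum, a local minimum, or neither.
f'(x) = x^2 + x - 12

Solve f'(x) = 0:
  Factor: x^2 + x - 12 = (x - 3)*(x + 4) = 0.
  ⇒ x = -4, 3

f''(x) = 2*x + 1
Second-derivative test at each critical point:
  f''(-4) = -7 < 0 → local maximum
  f''(3) = 7 > 0 → local minimum

Critical points: x = -4 (local maximum); x = 3 (local minimum)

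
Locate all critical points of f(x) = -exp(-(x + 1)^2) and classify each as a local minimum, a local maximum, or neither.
f'(x) = 2*(x + 1)*exp(-(x + 1)^2)

Solve f'(x) = 0:
  f'(x) = (2*x + 2)·exp(-(x + 1)^2) and exp(-(x + 1)^2) > 0 for every x, so f'(x) = 0 ⇔ 2*x + 2 = 0.
  Factor: 2*x + 2 = 2*(x + 1) = 0.
  ⇒ x = -1

f''(x) = 2*(1 - 2*(x + 1)^2)*exp(-(x + 1)^2)
Second-derivative test at each critical point:
  f''(-1) = 2 > 0 → local minimum

Critical points: x = -1 (local minimum)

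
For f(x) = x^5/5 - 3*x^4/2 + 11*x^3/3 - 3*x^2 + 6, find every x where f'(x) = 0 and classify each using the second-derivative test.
f'(x) = x*(x^3 - 6*x^2 + 11*x - 6)

Solve f'(x) = 0:
  Factor: x^4 - 6*x^3 + 11*x^2 - 6*x = x*(x - 3)*(x - 2)*(x - 1) = 0.
  ⇒ x = 0, 1, 2, 3

f''(x) = 4*x^3 - 18*x^2 + 22*x - 6
Second-derivative test at each critical point:
  f''(0) = -6 < 0 → local maximum
  f''(1) = 2 > 0 → local minimum
  f''(2) = -2 < 0 → local maximum
  f''(3) = 6 > 0 → local minimum

Critical points: x = 0 (local maximum); x = 1 (local minimum); x = 2 (local maximum); x = 3 (local minimum)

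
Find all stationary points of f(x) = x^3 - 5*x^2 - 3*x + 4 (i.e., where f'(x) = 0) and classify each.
f'(x) = 3*x^2 - 10*x - 3

Solve f'(x) = 0:
  3*x^2 - 10*x - 3 = 0 has no rational roots; quadratic formula: x = (10 ± √136)/6.
  ⇒ x = 5/3 - sqrt(34)/3 ≈ -0.2770, 5/3 + sqrt(34)/3 ≈ 3.6103

f''(x) = 6*x - 10
Second-derivative test at each critical point:
  f''(-0.2770) = -11.6619 < 0 → local maximum
  f''(3.6103) = 11.6619 > 0 → local minimum

Critical points: x = 5/3 - sqrt(34)/3 ≈ -0.2770 (local maximum); x = 5/3 + sqrt(34)/3 ≈ 3.6103 (local minimum)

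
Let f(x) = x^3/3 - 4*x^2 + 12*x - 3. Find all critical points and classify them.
f'(x) = x^2 - 8*x + 12

Solve f'(x) = 0:
  Factor: x^2 - 8*x + 12 = (x - 6)*(x - 2) = 0.
  ⇒ x = 2, 6

f''(x) = 2*x - 8
Second-derivative test at each critical point:
  f''(2) = -4 < 0 → local maximum
  f''(6) = 4 > 0 → local minimum

Critical points: x = 2 (local maximum); x = 6 (local minimum)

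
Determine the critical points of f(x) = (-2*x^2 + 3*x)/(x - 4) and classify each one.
f'(x) = 2*(-x^2 + 8*x - 6)/(x^2 - 8*x + 16)

Solve f'(x) = 0:
  f'(x) = -2*(x^2 - 8*x + 6)/(x - 4)^2; the denominator is positive wherever f is defined, so f'(x) = 0 ⇔ -2*x^2 + 16*x - 12 = 0.
  Factor: -2*x^2 + 16*x - 12 = -2*(x^2 - 8*x + 6); x^2 - 8*x + 6 = 0 has no rational roots; quadratic formula: x = (8 ± √40)/2.
  ⇒ x = 4 - sqrt(10) ≈ 0.8377, sqrt(10) + 4 ≈ 7.1623

f''(x) = -40/(x^3 - 12*x^2 + 48*x - 64)
Second-derivative test at each critical point:
  f''(0.8377) = 1.2649 > 0 → local minimum
  f''(7.1623) = -1.2649 < 0 → local maximum

Critical points: x = 4 - sqrt(10) ≈ 0.8377 (local minimum); x = sqrt(10) + 4 ≈ 7.1623 (local maximum)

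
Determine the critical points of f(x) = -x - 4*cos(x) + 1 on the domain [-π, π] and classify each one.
f'(x) = 4*sin(x) - 1

Solve f'(x) = 0 on [-π, π]:
  f'(x) = 0 ⇔ sin(x) = 1/4, i.e. x = arcsin(1/4) + 2nπ or x = π − arcsin(1/4) + 2nπ; keep the solutions lying in [-π, π].
  ⇒ x = asin(1/4) ≈ 0.2527, pi - asin(1/4) ≈ 2.8889

f''(x) = 4*cos(x)
Second-derivative test at each critical point:
  f''(0.2527) = 3.8730 > 0 → local minimum
  f''(2.8889) = -3.8730 < 0 → local maximum

Critical points: x = asin(1/4) ≈ 0.2527 (local minimum); x = pi - asin(1/4) ≈ 2.8889 (local maximum)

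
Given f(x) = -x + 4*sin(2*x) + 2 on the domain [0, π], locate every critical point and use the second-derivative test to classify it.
f'(x) = 8*cos(2*x) - 1

Solve f'(x) = 0 on [0, π]:
  f'(x) = 0 ⇔ cos(2*x) = 1/8, i.e. 2*x = ±arccos(1/8) + 2nπ; keep the solutions lying in [0, π].
  ⇒ x = acos(1/8)/2 ≈ 0.7227, pi - acos(1/8)/2 ≈ 2.4189

f''(x) = -16*sin(2*x)
Second-derivative test at each critical point:
  f''(0.7227) = -15.8745 < 0 → local maximum
  f''(2.4189) = 15.8745 > 0 → local minimum

Critical points: x = acos(1/8)/2 ≈ 0.7227 (local maximum); x = pi - acos(1/8)/2 ≈ 2.4189 (local minimum)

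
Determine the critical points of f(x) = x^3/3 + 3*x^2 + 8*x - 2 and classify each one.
f'(x) = x^2 + 6*x + 8

Solve f'(x) = 0:
  Factor: x^2 + 6*x + 8 = (x + 2)*(x + 4) = 0.
  ⇒ x = -4, -2

f''(x) = 2*x + 6
Second-derivative test at each critical point:
  f''(-4) = -2 < 0 → local maximum
  f''(-2) = 2 > 0 → local minimum

Critical points: x = -4 (local maximum); x = -2 (local minimum)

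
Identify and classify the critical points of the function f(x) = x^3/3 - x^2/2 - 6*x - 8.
f'(x) = x^2 - x - 6

Solve f'(x) = 0:
  Factor: x^2 - x - 6 = (x - 3)*(x + 2) = 0.
  ⇒ x = -2, 3

f''(x) = 2*x - 1
Second-derivative test at each critical point:
  f''(-2) = -5 < 0 → local maximum
  f''(3) = 5 > 0 → local minimum

Critical points: x = -2 (local maximum); x = 3 (local minimum)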